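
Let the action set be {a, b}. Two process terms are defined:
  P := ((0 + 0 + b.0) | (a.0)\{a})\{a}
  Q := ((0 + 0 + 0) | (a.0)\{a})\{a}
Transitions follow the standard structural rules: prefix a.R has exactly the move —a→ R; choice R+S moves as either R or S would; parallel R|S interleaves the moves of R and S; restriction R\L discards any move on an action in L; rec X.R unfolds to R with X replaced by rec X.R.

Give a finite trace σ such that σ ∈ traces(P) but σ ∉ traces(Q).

LTS(P): 2 reachable states
  m0 = ((0 + 0 + b.0) | (a.0)\{a})\{a} ⊢ ··b··> m1
  m1 = (0 | (a.0)\{a})\{a} ⊢ deadlocked
LTS(Q): 1 reachable states
  n0 = ((0 + 0 + 0) | (a.0)\{a})\{a} ⊢ deadlocked
Run σ = ⟨b⟩ on P: start {m0}
  after b @ step 1: {m1}
  P completes σ.
Run σ = ⟨b⟩ on Q: start {n0}
  after b @ step 1: ∅ (Q stuck)

b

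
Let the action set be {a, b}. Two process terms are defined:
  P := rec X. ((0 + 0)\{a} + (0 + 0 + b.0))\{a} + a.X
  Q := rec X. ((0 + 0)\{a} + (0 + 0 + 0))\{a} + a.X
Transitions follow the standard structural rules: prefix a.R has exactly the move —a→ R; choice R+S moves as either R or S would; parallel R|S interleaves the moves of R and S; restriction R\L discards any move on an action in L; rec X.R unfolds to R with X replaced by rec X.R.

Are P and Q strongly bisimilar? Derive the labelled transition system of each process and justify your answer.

LTS(P): 2 reachable states
  u0 = rec X. ((0 + 0)\{a} + (0 + 0 + b.0))\{a} + a.X has moves --a--▸ u0, --b--▸ u1
  u1 = 0\{a} has moves stopped
LTS(Q): 1 reachable states
  v0 = rec X. ((0 + 0)\{a} + (0 + 0 + 0))\{a} + a.X has moves --a--▸ v0
Partition-refinement fixed point:
  B0 = {u0}
  B1 = {u1}
  B2 = {v0}
u0 ∈ B0, v0 ∈ B2 → different blocks

NO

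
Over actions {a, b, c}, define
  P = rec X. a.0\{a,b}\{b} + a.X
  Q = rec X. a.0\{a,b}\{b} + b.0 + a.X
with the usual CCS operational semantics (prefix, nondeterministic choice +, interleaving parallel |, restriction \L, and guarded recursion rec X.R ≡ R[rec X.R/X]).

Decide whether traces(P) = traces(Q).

P's transition system — 2 states:
  m0 = rec X. a.0\{a,b}\{b} + a.X | =a=> m0, =a=> m1
  m1 = 0\{a,b}\{b} | ·
Q's transition system — 3 states:
  n0 = rec X. a.0\{a,b}\{b} + b.0 + a.X | =a=> n0, =a=> n1, =b=> n2
  n1 = 0\{a,b}\{b} | ·
  n2 = 0 | ·
Run σ = ⟨b⟩ on Q: start {n0}
  after b @ step 1: {n2}
  ✓ Q
Run σ = ⟨b⟩ on P: start {m0}
  after b @ step 1: no successor for P

trace-distinct — witness ⟨b⟩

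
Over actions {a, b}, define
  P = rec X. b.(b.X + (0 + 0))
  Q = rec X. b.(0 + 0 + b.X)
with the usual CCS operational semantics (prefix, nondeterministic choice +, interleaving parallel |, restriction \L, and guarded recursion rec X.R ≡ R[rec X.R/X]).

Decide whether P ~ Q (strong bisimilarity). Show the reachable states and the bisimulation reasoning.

P's transition system — 2 states:
  s0 = rec X. b.(b.X + (0 + 0)) ⊢ -b-> s1
  s1 = b.(rec X. b.(b.X + (0 + 0))) + (0 + 0) ⊢ -b-> s0
Q's transition system — 2 states:
  t0 = rec X. b.(0 + 0 + b.X) ⊢ -b-> t1
  t1 = 0 + 0 + b.(rec X. b.(0 + 0 + b.X)) ⊢ -b-> t0
Bisimilarity quotient blocks:
  B0 = {s0, s1, t0, t1}
s0 ∈ B0, t0 ∈ B0 → same block

P ~ Q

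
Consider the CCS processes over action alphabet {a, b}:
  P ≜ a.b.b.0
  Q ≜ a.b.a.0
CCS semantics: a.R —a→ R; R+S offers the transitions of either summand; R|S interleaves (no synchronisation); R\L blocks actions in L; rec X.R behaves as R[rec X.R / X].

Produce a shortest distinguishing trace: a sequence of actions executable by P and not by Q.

Reachable graph of P (4 states):
  s0 = a.b.b.0 has moves ··a··> s1
  s1 = b.b.0 has moves ··b··> s2
  s2 = b.0 has moves ··b··> s3
  s3 = 0 has moves ∅
Reachable graph of Q (4 states):
  t0 = a.b.a.0 has moves ··a··> t1
  t1 = b.a.0 has moves ··b··> t2
  t2 = a.0 has moves ··a··> t3
  t3 = 0 has moves ∅
Executing abb from P (initial set {s0}):
  [1] a ⇒ {s1}
  [2] b ⇒ {s2}
  [3] b ⇒ {s3}
  ✓ P
Executing abb from Q (initial set {t0}):
  [1] a ⇒ {t1}
  [2] b ⇒ {t2}
  [3] b ⇒ ∅ (Q stuck)

abb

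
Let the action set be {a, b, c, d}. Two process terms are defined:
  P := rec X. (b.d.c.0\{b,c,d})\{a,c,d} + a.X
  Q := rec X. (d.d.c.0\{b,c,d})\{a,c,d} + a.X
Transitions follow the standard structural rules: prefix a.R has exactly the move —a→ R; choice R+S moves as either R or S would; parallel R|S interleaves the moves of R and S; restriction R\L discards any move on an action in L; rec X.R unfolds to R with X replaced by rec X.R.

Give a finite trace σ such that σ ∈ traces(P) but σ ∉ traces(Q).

b

LTS(P): 2 reachable states
  p0 = rec X. (b.d.c.0\{b,c,d})\{a,c,d} + a.X ⊢ --a--▸ p0, --b--▸ p1
  p1 = (d.c.0\{b,c,d})\{a,c,d} ⊢ stopped
LTS(Q): 1 reachable states
  q0 = rec X. (d.d.c.0\{b,c,d})\{a,c,d} + a.X ⊢ --a--▸ q0
Trace ⟨b⟩ through P, begin at {p0}:
  step 1 (b): {p1}
  P completes σ.
Trace ⟨b⟩ through Q, begin at {q0}:
  step 1 (b): ∅ (Q stuck)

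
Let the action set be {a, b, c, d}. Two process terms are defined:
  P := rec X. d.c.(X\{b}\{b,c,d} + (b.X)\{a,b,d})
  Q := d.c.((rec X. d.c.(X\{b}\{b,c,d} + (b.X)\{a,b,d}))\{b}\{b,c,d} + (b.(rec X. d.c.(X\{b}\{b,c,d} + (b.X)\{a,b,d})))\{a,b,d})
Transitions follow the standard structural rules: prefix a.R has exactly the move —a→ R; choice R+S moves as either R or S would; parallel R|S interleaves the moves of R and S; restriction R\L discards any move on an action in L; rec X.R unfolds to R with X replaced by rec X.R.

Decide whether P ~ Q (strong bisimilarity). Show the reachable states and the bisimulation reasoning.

bisimilar

P's transition system — 3 states:
  p0 = rec X. d.c.(X\{b}\{b,c,d} + (b.X)\{a,b,d}) :: -d-> p1
  p1 = c.((rec X. d.c.(X\{b}\{b,c,d} + (b.X)\{a,b,d}))\{b}\{b,c,d} + (b.(rec X. d.c.(X\{b}\{b,c,d} + (b.X)\{a,b,d})))\{a,b,d}) :: -c-> p2
  p2 = (rec X. d.c.(X\{b}\{b,c,d} + (b.X)\{a,b,d}))\{b}\{b,c,d} + (b.(rec X. d.c.(X\{b}\{b,c,d} + (b.X)\{a,b,d})))\{a,b,d} :: (no moves)
Q's transition system — 3 states:
  q0 = d.c.((rec X. d.c.(X\{b}\{b,c,d} + (b.X)\{a,b,d}))\{b}\{b,c,d} + (b.(rec X. d.c.(X\{b}\{b,c,d} + (b.X)\{a,b,d})))\{a,b,d}) :: -d-> q1
  q1 = c.((rec X. d.c.(X\{b}\{b,c,d} + (b.X)\{a,b,d}))\{b}\{b,c,d} + (b.(rec X. d.c.(X\{b}\{b,c,d} + (b.X)\{a,b,d})))\{a,b,d}) :: -c-> q2
  q2 = (rec X. d.c.(X\{b}\{b,c,d} + (b.X)\{a,b,d}))\{b}\{b,c,d} + (b.(rec X. d.c.(X\{b}\{b,c,d} + (b.X)\{a,b,d})))\{a,b,d} :: (no moves)
Coarsest stable partition (strong bisimilarity classes):
  B0 = {p0, q0}
  B1 = {p1, q1}
  B2 = {p2, q2}
p0 ∈ B0, q0 ∈ B0 → same block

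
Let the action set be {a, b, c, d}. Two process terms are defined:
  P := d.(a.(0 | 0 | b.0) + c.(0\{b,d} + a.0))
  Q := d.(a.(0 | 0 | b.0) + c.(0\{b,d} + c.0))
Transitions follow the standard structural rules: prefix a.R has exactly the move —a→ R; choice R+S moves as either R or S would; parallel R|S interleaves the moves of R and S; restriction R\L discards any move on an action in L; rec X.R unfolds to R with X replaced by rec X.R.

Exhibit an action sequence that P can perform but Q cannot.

LTS(P): 6 reachable states
  p0 = d.(a.(0 | 0 | b.0) + c.(0\{b,d} + a.0)) :: —d→ p1
  p1 = a.(0 | 0 | b.0) + c.(0\{b,d} + a.0) :: —a→ p2, —c→ p3
  p2 = 0 | 0 | b.0 :: —b→ p4
  p3 = 0\{b,d} + a.0 :: —a→ p5
  p4 = 0 | 0 | 0 :: deadlocked
  p5 = 0 :: deadlocked
LTS(Q): 6 reachable states
  q0 = d.(a.(0 | 0 | b.0) + c.(0\{b,d} + c.0)) :: —d→ q1
  q1 = a.(0 | 0 | b.0) + c.(0\{b,d} + c.0) :: —a→ q2, —c→ q3
  q2 = 0 | 0 | b.0 :: —b→ q4
  q3 = 0\{b,d} + c.0 :: —c→ q5
  q4 = 0 | 0 | 0 :: deadlocked
  q5 = 0 :: deadlocked
Run σ = ⟨dca⟩ on P: start {p0}
  step 1 (d): {p1}
  step 2 (c): {p3}
  step 3 (a): {p5}
  P completes σ.
Run σ = ⟨dca⟩ on Q: start {q0}
  step 1 (d): {q1}
  step 2 (c): {q3}
  step 3 (a): ∅ (Q stuck)

dca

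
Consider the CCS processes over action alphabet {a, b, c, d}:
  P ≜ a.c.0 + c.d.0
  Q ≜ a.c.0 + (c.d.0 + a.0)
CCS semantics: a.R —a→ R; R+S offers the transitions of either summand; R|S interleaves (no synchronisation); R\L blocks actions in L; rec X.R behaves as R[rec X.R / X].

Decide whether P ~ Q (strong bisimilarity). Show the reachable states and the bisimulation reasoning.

Reachable graph of P (4 states):
  m0 = a.c.0 + c.d.0 has moves =a=> m1, =c=> m2
  m1 = c.0 has moves =c=> m3
  m2 = d.0 has moves =d=> m3
  m3 = 0 has moves stopped
Reachable graph of Q (4 states):
  n0 = a.c.0 + (c.d.0 + a.0) has moves =a=> n1, =a=> n2, =c=> n3
  n1 = 0 has moves stopped
  n2 = c.0 has moves =c=> n1
  n3 = d.0 has moves =d=> n1
Partition-refinement fixed point:
  B0 = {m0}
  B1 = {m2, n3}
  B2 = {m3, n1}
  B3 = {m1, n2}
  B4 = {n0}
m0 ∈ B0, n0 ∈ B4 → different blocks

not bisimilar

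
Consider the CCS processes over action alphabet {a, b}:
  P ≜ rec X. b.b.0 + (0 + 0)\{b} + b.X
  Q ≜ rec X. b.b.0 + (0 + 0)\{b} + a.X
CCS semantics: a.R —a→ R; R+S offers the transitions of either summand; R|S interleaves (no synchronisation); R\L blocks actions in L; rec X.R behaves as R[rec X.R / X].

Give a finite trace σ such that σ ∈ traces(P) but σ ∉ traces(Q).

bbb

LTS(P): 3 reachable states
  m0 = rec X. b.b.0 + (0 + 0)\{b} + b.X | --b--▸ m0, --b--▸ m1
  m1 = b.0 | --b--▸ m2
  m2 = 0 | ∅
LTS(Q): 3 reachable states
  n0 = rec X. b.b.0 + (0 + 0)\{b} + a.X | --a--▸ n0, --b--▸ n1
  n1 = b.0 | --b--▸ n2
  n2 = 0 | ∅
Run σ = ⟨bbb⟩ on P: start {m0}
  after b @ step 1: {m0, m1}
  after b @ step 2: {m0, m1, m2}
  after b @ step 3: {m0, m1, m2}
  ✓ P
Run σ = ⟨bbb⟩ on Q: start {n0}
  after b @ step 1: {n1}
  after b @ step 2: {n2}
  after b @ step 3: ∅  — Q cannot continue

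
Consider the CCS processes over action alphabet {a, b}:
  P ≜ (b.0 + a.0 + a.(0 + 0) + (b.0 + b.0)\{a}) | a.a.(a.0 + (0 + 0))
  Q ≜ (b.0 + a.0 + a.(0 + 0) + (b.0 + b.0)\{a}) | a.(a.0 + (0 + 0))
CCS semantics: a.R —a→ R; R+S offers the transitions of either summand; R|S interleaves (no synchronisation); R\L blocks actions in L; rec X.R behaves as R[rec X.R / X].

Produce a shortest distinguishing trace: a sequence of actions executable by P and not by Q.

aaaa

LTS(P): 16 reachable states
  p0 = (b.0 + a.0 + a.(0 + 0) + (b.0 + b.0)\{a}) | a.a.(a.0 + (0 + 0)) | —a→ p1, —a→ p2, —a→ p3, —b→ p3, —b→ p4
  p1 = (0 + 0) | a.a.(a.0 + (0 + 0)) | —a→ p5
  p2 = (b.0 + a.0 + a.(0 + 0) + (b.0 + b.0)\{a}) | a.(a.0 + (0 + 0)) | —a→ p5, —a→ p6, —a→ p7, —b→ p7, —b→ p8
  p3 = 0 | a.a.(a.0 + (0 + 0)) | —a→ p7
  p4 = 0\{a} | a.a.(a.0 + (0 + 0)) | —a→ p8
  p5 = (0 + 0) | a.(a.0 + (0 + 0)) | —a→ p9
  p6 = (b.0 + a.0 + a.(0 + 0) + (b.0 + b.0)\{a}) | (a.0 + (0 + 0)) | —a→ p10, —a→ p11, —a→ p9, —b→ p11, —b→ p12
  p7 = 0 | a.(a.0 + (0 + 0)) | —a→ p11
  p8 = 0\{a} | a.(a.0 + (0 + 0)) | —a→ p12
  p9 = (0 + 0) | (a.0 + (0 + 0)) | —a→ p13
  p10 = (b.0 + a.0 + a.(0 + 0) + (b.0 + b.0)\{a}) | 0 | —a→ p13, —a→ p14, —b→ p14, —b→ p15
  p11 = 0 | (a.0 + (0 + 0)) | —a→ p14
  p12 = 0\{a} | (a.0 + (0 + 0)) | —a→ p15
  p13 = (0 + 0) | 0 | (no moves)
  p14 = 0 | 0 | (no moves)
  p15 = 0\{a} | 0 | (no moves)
LTS(Q): 12 reachable states
  q0 = (b.0 + a.0 + a.(0 + 0) + (b.0 + b.0)\{a}) | a.(a.0 + (0 + 0)) | —a→ q1, —a→ q2, —a→ q3, —b→ q3, —b→ q4
  q1 = (0 + 0) | a.(a.0 + (0 + 0)) | —a→ q5
  q2 = (b.0 + a.0 + a.(0 + 0) + (b.0 + b.0)\{a}) | (a.0 + (0 + 0)) | —a→ q5, —a→ q6, —a→ q7, —b→ q7, —b→ q8
  q3 = 0 | a.(a.0 + (0 + 0)) | —a→ q7
  q4 = 0\{a} | a.(a.0 + (0 + 0)) | —a→ q8
  q5 = (0 + 0) | (a.0 + (0 + 0)) | —a→ q9
  q6 = (b.0 + a.0 + a.(0 + 0) + (b.0 + b.0)\{a}) | 0 | —a→ q10, —a→ q9, —b→ q10, —b→ q11
  q7 = 0 | (a.0 + (0 + 0)) | —a→ q10
  q8 = 0\{a} | (a.0 + (0 + 0)) | —a→ q11
  q9 = (0 + 0) | 0 | (no moves)
  q10 = 0 | 0 | (no moves)
  q11 = 0\{a} | 0 | (no moves)
Trace ⟨aaaa⟩ through P, begin at {p0}:
  step 1 (a): {p1, p2, p3}
  step 2 (a): {p5, p6, p7}
  step 3 (a): {p10, p11, p9}
  step 4 (a): {p13, p14}
  ✓ P
Trace ⟨aaaa⟩ through Q, begin at {q0}:
  step 1 (a): {q1, q2, q3}
  step 2 (a): {q5, q6, q7}
  step 3 (a): {q10, q9}
  step 4 (a): ∅  — Q cannot continue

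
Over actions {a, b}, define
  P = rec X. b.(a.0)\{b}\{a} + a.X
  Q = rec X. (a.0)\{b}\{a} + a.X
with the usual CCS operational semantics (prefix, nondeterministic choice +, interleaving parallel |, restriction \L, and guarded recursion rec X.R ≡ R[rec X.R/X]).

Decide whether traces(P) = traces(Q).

traces(P) ≠ traces(Q) — witness ⟨b⟩

LTS(P): 2 reachable states
  s0 = rec X. b.(a.0)\{b}\{a} + a.X ⊢ --a--▸ s0, --b--▸ s1
  s1 = (a.0)\{b}\{a} ⊢ ·
LTS(Q): 1 reachable states
  t0 = rec X. (a.0)\{b}\{a} + a.X ⊢ --a--▸ t0
Trace ⟨b⟩ through P, begin at {s0}:
  after b @ step 1: {s1}
  ✓ P
Trace ⟨b⟩ through Q, begin at {t0}:
  after b @ step 1: ∅ (Q stuck)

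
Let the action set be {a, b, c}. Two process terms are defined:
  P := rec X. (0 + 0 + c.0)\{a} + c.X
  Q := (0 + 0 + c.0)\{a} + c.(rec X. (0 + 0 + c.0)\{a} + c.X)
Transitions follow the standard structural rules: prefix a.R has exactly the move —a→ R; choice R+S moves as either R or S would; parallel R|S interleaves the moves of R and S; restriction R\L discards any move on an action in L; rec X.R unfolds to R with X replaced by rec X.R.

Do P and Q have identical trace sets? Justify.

P's transition system — 2 states:
  s0 = rec X. (0 + 0 + c.0)\{a} + c.X ⊢ -c-> s0, -c-> s1
  s1 = 0\{a} ⊢ stopped
Q's transition system — 3 states:
  t0 = (0 + 0 + c.0)\{a} + c.(rec X. (0 + 0 + c.0)\{a} + c.X) ⊢ -c-> t1, -c-> t2
  t1 = 0\{a} ⊢ stopped
  t2 = rec X. (0 + 0 + c.0)\{a} + c.X ⊢ -c-> t1, -c-> t2
Partition-refinement fixed point:
  B0 = {s0, t0, t2}
  B1 = {s1, t1}
s0 ∈ B0, t0 ∈ B0 → same block
Bisimilar ⇒ trace-equivalent.

traces(P) = traces(Q)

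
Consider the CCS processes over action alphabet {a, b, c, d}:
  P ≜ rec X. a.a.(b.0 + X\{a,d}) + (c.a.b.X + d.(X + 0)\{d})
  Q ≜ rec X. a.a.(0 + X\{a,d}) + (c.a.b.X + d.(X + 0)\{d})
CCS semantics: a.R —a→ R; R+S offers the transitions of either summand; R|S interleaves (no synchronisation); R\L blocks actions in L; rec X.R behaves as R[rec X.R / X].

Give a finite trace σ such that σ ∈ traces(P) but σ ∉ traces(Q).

Reachable graph of P (15 states):
  u0 = rec X. a.a.(b.0 + X\{a,d}) + (c.a.b.X + d.(X + 0)\{d}) :: —a→ u1, —c→ u2, —d→ u3
  u1 = a.(b.0 + (rec X. a.a.(b.0 + X\{a,d}) + (c.a.b.X + d.(X + 0)\{d}))\{a,d}) :: —a→ u4
  u2 = a.b.(rec X. a.a.(b.0 + X\{a,d}) + (c.a.b.X + d.(X + 0)\{d})) :: —a→ u5
  u3 = ((rec X. a.a.(b.0 + X\{a,d}) + (c.a.b.X + d.(X + 0)\{d})) + 0)\{d} :: —a→ u6, —c→ u7
  u4 = b.0 + (rec X. a.a.(b.0 + X\{a,d}) + (c.a.b.X + d.(X + 0)\{d}))\{a,d} :: —b→ u8, —c→ u9
  u5 = b.(rec X. a.a.(b.0 + X\{a,d}) + (c.a.b.X + d.(X + 0)\{d})) :: —b→ u0
  u6 = (a.(b.0 + (rec X. a.a.(b.0 + X\{a,d}) + (c.a.b.X + d.(X + 0)\{d}))\{a,d}))\{d} :: —a→ u10
  u7 = (a.b.(rec X. a.a.(b.0 + X\{a,d}) + (c.a.b.X + d.(X + 0)\{d})))\{d} :: —a→ u11
  u8 = 0 :: stopped
  u9 = (a.b.(rec X. a.a.(b.0 + X\{a,d}) + (c.a.b.X + d.(X + 0)\{d})))\{a,d} :: stopped
  u10 = (b.0 + (rec X. a.a.(b.0 + X\{a,d}) + (c.a.b.X + d.(X + 0)\{d}))\{a,d})\{d} :: —b→ u12, —c→ u13
  u11 = (b.(rec X. a.a.(b.0 + X\{a,d}) + (c.a.b.X + d.(X + 0)\{d})))\{d} :: —b→ u14
  u12 = 0\{d} :: stopped
  u13 = (a.b.(rec X. a.a.(b.0 + X\{a,d}) + (c.a.b.X + d.(X + 0)\{d})))\{a,d}\{d} :: stopped
  u14 = (rec X. a.a.(b.0 + X\{a,d}) + (c.a.b.X + d.(X + 0)\{d}))\{d} :: —a→ u6, —c→ u7
Reachable graph of Q (13 states):
  v0 = rec X. a.a.(0 + X\{a,d}) + (c.a.b.X + d.(X + 0)\{d}) :: —a→ v1, —c→ v2, —d→ v3
  v1 = a.(0 + (rec X. a.a.(0 + X\{a,d}) + (c.a.b.X + d.(X + 0)\{d}))\{a,d}) :: —a→ v4
  v2 = a.b.(rec X. a.a.(0 + X\{a,d}) + (c.a.b.X + d.(X + 0)\{d})) :: —a→ v5
  v3 = ((rec X. a.a.(0 + X\{a,d}) + (c.a.b.X + d.(X + 0)\{d})) + 0)\{d} :: —a→ v6, —c→ v7
  v4 = 0 + (rec X. a.a.(0 + X\{a,d}) + (c.a.b.X + d.(X + 0)\{d}))\{a,d} :: —c→ v8
  v5 = b.(rec X. a.a.(0 + X\{a,d}) + (c.a.b.X + d.(X + 0)\{d})) :: —b→ v0
  v6 = (a.(0 + (rec X. a.a.(0 + X\{a,d}) + (c.a.b.X + d.(X + 0)\{d}))\{a,d}))\{d} :: —a→ v9
  v7 = (a.b.(rec X. a.a.(0 + X\{a,d}) + (c.a.b.X + d.(X + 0)\{d})))\{d} :: —a→ v10
  v8 = (a.b.(rec X. a.a.(0 + X\{a,d}) + (c.a.b.X + d.(X + 0)\{d})))\{a,d} :: stopped
  v9 = (0 + (rec X. a.a.(0 + X\{a,d}) + (c.a.b.X + d.(X + 0)\{d}))\{a,d})\{d} :: —c→ v11
  v10 = (b.(rec X. a.a.(0 + X\{a,d}) + (c.a.b.X + d.(X + 0)\{d})))\{d} :: —b→ v12
  v11 = (a.b.(rec X. a.a.(0 + X\{a,d}) + (c.a.b.X + d.(X + 0)\{d})))\{a,d}\{d} :: stopped
  v12 = (rec X. a.a.(0 + X\{a,d}) + (c.a.b.X + d.(X + 0)\{d}))\{d} :: —a→ v6, —c→ v7
Executing aab from P (initial set {u0}):
  [1] a ⇒ {u1}
  [2] a ⇒ {u4}
  [3] b ⇒ {u8}
  P completes σ.
Executing aab from Q (initial set {v0}):
  [1] a ⇒ {v1}
  [2] a ⇒ {v4}
  [3] b ⇒ no successor for Q

aab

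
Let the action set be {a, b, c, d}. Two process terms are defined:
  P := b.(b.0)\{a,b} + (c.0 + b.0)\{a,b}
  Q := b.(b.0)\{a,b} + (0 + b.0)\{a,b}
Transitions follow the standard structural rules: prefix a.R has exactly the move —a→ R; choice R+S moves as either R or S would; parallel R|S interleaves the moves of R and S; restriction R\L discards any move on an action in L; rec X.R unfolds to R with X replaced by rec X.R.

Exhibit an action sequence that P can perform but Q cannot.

c

LTS(P): 3 reachable states
  m0 = b.(b.0)\{a,b} + (c.0 + b.0)\{a,b} | —b→ m1, —c→ m2
  m1 = (b.0)\{a,b} | ·
  m2 = 0\{a,b} | ·
LTS(Q): 2 reachable states
  n0 = b.(b.0)\{a,b} + (0 + b.0)\{a,b} | —b→ n1
  n1 = (b.0)\{a,b} | ·
Trace ⟨c⟩ through P, begin at {m0}:
  [1] c ⇒ {m2}
  P completes σ.
Trace ⟨c⟩ through Q, begin at {n0}:
  [1] c ⇒ ∅  — Q cannot continue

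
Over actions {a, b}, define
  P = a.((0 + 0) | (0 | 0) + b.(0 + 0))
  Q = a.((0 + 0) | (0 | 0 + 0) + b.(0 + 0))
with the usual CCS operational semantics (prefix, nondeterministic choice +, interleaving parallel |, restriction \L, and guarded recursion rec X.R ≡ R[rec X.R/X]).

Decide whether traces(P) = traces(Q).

LTS(P): 3 reachable states
  u0 = a.((0 + 0) | (0 | 0) + b.(0 + 0)) ⊢ --a--▸ u1
  u1 = (0 + 0) | (0 | 0) + b.(0 + 0) ⊢ --b--▸ u2
  u2 = 0 + 0 ⊢ ·
LTS(Q): 3 reachable states
  v0 = a.((0 + 0) | (0 | 0 + 0) + b.(0 + 0)) ⊢ --a--▸ v1
  v1 = (0 + 0) | (0 | 0 + 0) + b.(0 + 0) ⊢ --b--▸ v2
  v2 = 0 + 0 ⊢ ·
Bisimilarity quotient blocks:
  B0 = {u0, v0}
  B1 = {u1, v1}
  B2 = {u2, v2}
u0 ∈ B0, v0 ∈ B0 → same block
Bisimilar ⇒ trace-equivalent.

trace-equivalent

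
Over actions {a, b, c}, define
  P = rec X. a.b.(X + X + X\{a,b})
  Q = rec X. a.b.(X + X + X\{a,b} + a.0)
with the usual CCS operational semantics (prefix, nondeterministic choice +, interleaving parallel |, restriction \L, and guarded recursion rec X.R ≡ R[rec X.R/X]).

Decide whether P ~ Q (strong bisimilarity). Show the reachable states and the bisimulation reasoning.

NO

LTS(P): 3 reachable states
  s0 = rec X. a.b.(X + X + X\{a,b}) has moves -a-> s1
  s1 = b.((rec X. a.b.(X + X + X\{a,b})) + (rec X. a.b.(X + X + X\{a,b})) + (rec X. a.b.(X + X + X\{a,b}))\{a,b}) has moves -b-> s2
  s2 = (rec X. a.b.(X + X + X\{a,b})) + (rec X. a.b.(X + X + X\{a,b})) + (rec X. a.b.(X + X + X\{a,b}))\{a,b} has moves -a-> s1
LTS(Q): 4 reachable states
  t0 = rec X. a.b.(X + X + X\{a,b} + a.0) has moves -a-> t1
  t1 = b.((rec X. a.b.(X + X + X\{a,b} + a.0)) + (rec X. a.b.(X + X + X\{a,b} + a.0)) + (rec X. a.b.(X + X + X\{a,b} + a.0))\{a,b} + a.0) has moves -b-> t2
  t2 = (rec X. a.b.(X + X + X\{a,b} + a.0)) + (rec X. a.b.(X + X + X\{a,b} + a.0)) + (rec X. a.b.(X + X + X\{a,b} + a.0))\{a,b} + a.0 has moves -a-> t1, -a-> t3
  t3 = 0 has moves ·
Bisimilarity quotient blocks:
  B0 = {s0, s2}
  B1 = {s1}
  B2 = {t0}
  B3 = {t1}
  B4 = {t2}
  B5 = {t3}
s0 ∈ B0, t0 ∈ B2 → different blocks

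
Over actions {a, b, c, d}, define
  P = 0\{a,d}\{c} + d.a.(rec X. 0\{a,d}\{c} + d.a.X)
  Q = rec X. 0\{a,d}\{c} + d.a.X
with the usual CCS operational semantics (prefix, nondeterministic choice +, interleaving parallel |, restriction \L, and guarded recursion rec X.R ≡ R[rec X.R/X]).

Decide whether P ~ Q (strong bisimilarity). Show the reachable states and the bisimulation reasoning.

LTS(P): 3 reachable states
  p0 = 0\{a,d}\{c} + d.a.(rec X. 0\{a,d}\{c} + d.a.X) :: =d=> p1
  p1 = a.(rec X. 0\{a,d}\{c} + d.a.X) :: =a=> p2
  p2 = rec X. 0\{a,d}\{c} + d.a.X :: =d=> p1
LTS(Q): 2 reachable states
  q0 = rec X. 0\{a,d}\{c} + d.a.X :: =d=> q1
  q1 = a.(rec X. 0\{a,d}\{c} + d.a.X) :: =a=> q0
Bisimilarity quotient blocks:
  B0 = {p0, p2, q0}
  B1 = {p1, q1}
p0 ∈ B0, q0 ∈ B0 → same block

YES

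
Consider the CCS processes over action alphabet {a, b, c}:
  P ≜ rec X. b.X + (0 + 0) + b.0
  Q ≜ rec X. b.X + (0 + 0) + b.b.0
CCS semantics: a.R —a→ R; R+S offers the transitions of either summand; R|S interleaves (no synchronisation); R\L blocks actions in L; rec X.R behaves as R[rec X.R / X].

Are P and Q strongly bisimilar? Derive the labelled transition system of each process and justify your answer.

P ≁ Q

P's transition system — 2 states:
  m0 = rec X. b.X + (0 + 0) + b.0 has moves —b→ m0, —b→ m1
  m1 = 0 has moves deadlocked
Q's transition system — 3 states:
  n0 = rec X. b.X + (0 + 0) + b.b.0 has moves —b→ n0, —b→ n1
  n1 = b.0 has moves —b→ n2
  n2 = 0 has moves deadlocked
Partition-refinement fixed point:
  B0 = {m0}
  B1 = {m1, n2}
  B2 = {n0}
  B3 = {n1}
m0 ∈ B0, n0 ∈ B2 → different blocks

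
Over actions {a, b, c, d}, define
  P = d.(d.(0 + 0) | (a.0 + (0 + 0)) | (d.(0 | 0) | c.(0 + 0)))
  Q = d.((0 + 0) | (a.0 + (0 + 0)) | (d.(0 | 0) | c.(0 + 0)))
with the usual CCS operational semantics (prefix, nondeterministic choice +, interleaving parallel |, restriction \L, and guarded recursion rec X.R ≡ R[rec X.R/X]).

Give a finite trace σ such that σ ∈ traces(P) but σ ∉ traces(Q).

Reachable graph of P (17 states):
  m0 = d.(d.(0 + 0) | (a.0 + (0 + 0)) | (d.(0 | 0) | c.(0 + 0))) ⊢ -d-> m1
  m1 = d.(0 + 0) | (a.0 + (0 + 0)) | (d.(0 | 0) | c.(0 + 0)) ⊢ -a-> m2, -c-> m3, -d-> m4, -d-> m5
  m2 = d.(0 + 0) | 0 | (d.(0 | 0) | c.(0 + 0)) ⊢ -c-> m6, -d-> m7, -d-> m8
  m3 = d.(0 + 0) | (a.0 + (0 + 0)) | (d.(0 | 0) | (0 + 0)) ⊢ -a-> m6, -d-> m10, -d-> m9
  m4 = (0 + 0) | (a.0 + (0 + 0)) | (d.(0 | 0) | c.(0 + 0)) ⊢ -a-> m7, -c-> m9, -d-> m11
  m5 = d.(0 + 0) | (a.0 + (0 + 0)) | (0 | 0 | c.(0 + 0)) ⊢ -a-> m8, -c-> m10, -d-> m11
  m6 = d.(0 + 0) | 0 | (d.(0 | 0) | (0 + 0)) ⊢ -d-> m12, -d-> m13
  m7 = (0 + 0) | 0 | (d.(0 | 0) | c.(0 + 0)) ⊢ -c-> m12, -d-> m14
  m8 = d.(0 + 0) | 0 | (0 | 0 | c.(0 + 0)) ⊢ -c-> m13, -d-> m14
  m9 = (0 + 0) | (a.0 + (0 + 0)) | (d.(0 | 0) | (0 + 0)) ⊢ -a-> m12, -d-> m15
  m10 = d.(0 + 0) | (a.0 + (0 + 0)) | (0 | 0 | (0 + 0)) ⊢ -a-> m13, -d-> m15
  m11 = (0 + 0) | (a.0 + (0 + 0)) | (0 | 0 | c.(0 + 0)) ⊢ -a-> m14, -c-> m15
  m12 = (0 + 0) | 0 | (d.(0 | 0) | (0 + 0)) ⊢ -d-> m16
  m13 = d.(0 + 0) | 0 | (0 | 0 | (0 + 0)) ⊢ -d-> m16
  m14 = (0 + 0) | 0 | (0 | 0 | c.(0 + 0)) ⊢ -c-> m16
  m15 = (0 + 0) | (a.0 + (0 + 0)) | (0 | 0 | (0 + 0)) ⊢ -a-> m16
  m16 = (0 + 0) | 0 | (0 | 0 | (0 + 0)) ⊢ ∅
Reachable graph of Q (9 states):
  n0 = d.((0 + 0) | (a.0 + (0 + 0)) | (d.(0 | 0) | c.(0 + 0))) ⊢ -d-> n1
  n1 = (0 + 0) | (a.0 + (0 + 0)) | (d.(0 | 0) | c.(0 + 0)) ⊢ -a-> n2, -c-> n3, -d-> n4
  n2 = (0 + 0) | 0 | (d.(0 | 0) | c.(0 + 0)) ⊢ -c-> n5, -d-> n6
  n3 = (0 + 0) | (a.0 + (0 + 0)) | (d.(0 | 0) | (0 + 0)) ⊢ -a-> n5, -d-> n7
  n4 = (0 + 0) | (a.0 + (0 + 0)) | (0 | 0 | c.(0 + 0)) ⊢ -a-> n6, -c-> n7
  n5 = (0 + 0) | 0 | (d.(0 | 0) | (0 + 0)) ⊢ -d-> n8
  n6 = (0 + 0) | 0 | (0 | 0 | c.(0 + 0)) ⊢ -c-> n8
  n7 = (0 + 0) | (a.0 + (0 + 0)) | (0 | 0 | (0 + 0)) ⊢ -a-> n8
  n8 = (0 + 0) | 0 | (0 | 0 | (0 + 0)) ⊢ ∅
Trace ⟨ddd⟩ through P, begin at {m0}:
  after d @ step 1: {m1}
  after d @ step 2: {m4, m5}
  after d @ step 3: {m11}
  — P admits the full trace.
Trace ⟨ddd⟩ through Q, begin at {n0}:
  after d @ step 1: {n1}
  after d @ step 2: {n4}
  after d @ step 3: ∅  — Q cannot continue

ddd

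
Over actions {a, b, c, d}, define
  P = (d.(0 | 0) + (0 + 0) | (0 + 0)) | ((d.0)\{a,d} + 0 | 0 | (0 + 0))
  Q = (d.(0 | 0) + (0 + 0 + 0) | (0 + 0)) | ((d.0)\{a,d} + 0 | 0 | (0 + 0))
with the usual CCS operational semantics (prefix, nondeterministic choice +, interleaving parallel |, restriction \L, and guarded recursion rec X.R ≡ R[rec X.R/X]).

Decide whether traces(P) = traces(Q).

trace-equivalent

LTS(P): 2 reachable states
  p0 = (d.(0 | 0) + (0 + 0) | (0 + 0)) | ((d.0)\{a,d} + 0 | 0 | (0 + 0)) :: --d--▸ p1
  p1 = 0 | 0 | ((d.0)\{a,d} + 0 | 0 | (0 + 0)) :: (no moves)
LTS(Q): 2 reachable states
  q0 = (d.(0 | 0) + (0 + 0 + 0) | (0 + 0)) | ((d.0)\{a,d} + 0 | 0 | (0 + 0)) :: --d--▸ q1
  q1 = 0 | 0 | ((d.0)\{a,d} + 0 | 0 | (0 + 0)) :: (no moves)
Partition-refinement fixed point:
  B0 = {p0, q0}
  B1 = {p1, q1}
p0 ∈ B0, q0 ∈ B0 → same block
Bisimilar ⇒ trace-equivalent.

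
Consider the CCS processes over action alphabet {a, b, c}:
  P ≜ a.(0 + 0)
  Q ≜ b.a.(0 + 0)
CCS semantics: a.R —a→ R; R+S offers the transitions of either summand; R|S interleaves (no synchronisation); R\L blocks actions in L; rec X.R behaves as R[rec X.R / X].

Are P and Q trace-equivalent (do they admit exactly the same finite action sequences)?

LTS(P): 2 reachable states
  m0 = a.(0 + 0) has moves =a=> m1
  m1 = 0 + 0 has moves deadlocked
LTS(Q): 3 reachable states
  n0 = b.a.(0 + 0) has moves =b=> n1
  n1 = a.(0 + 0) has moves =a=> n2
  n2 = 0 + 0 has moves deadlocked
Trace ⟨a⟩ through P, begin at {m0}:
  step 1 (a): {m1}
  P completes σ.
Trace ⟨a⟩ through Q, begin at {n0}:
  step 1 (a): ∅  — Q cannot continue

traces(P) ≠ traces(Q) — witness ⟨a⟩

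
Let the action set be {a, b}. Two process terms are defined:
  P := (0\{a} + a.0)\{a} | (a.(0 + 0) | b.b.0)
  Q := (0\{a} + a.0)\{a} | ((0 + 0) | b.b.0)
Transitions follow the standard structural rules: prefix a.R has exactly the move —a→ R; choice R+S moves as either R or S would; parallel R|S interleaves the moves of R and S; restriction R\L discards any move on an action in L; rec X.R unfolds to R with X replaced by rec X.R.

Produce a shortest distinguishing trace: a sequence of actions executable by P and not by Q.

a

LTS(P): 6 reachable states
  u0 = (0\{a} + a.0)\{a} | (a.(0 + 0) | b.b.0) → ··a··> u1, ··b··> u2
  u1 = (0\{a} + a.0)\{a} | ((0 + 0) | b.b.0) → ··b··> u3
  u2 = (0\{a} + a.0)\{a} | (a.(0 + 0) | b.0) → ··a··> u3, ··b··> u4
  u3 = (0\{a} + a.0)\{a} | ((0 + 0) | b.0) → ··b··> u5
  u4 = (0\{a} + a.0)\{a} | (a.(0 + 0) | 0) → ··a··> u5
  u5 = (0\{a} + a.0)\{a} | ((0 + 0) | 0) → ·
LTS(Q): 3 reachable states
  v0 = (0\{a} + a.0)\{a} | ((0 + 0) | b.b.0) → ··b··> v1
  v1 = (0\{a} + a.0)\{a} | ((0 + 0) | b.0) → ··b··> v2
  v2 = (0\{a} + a.0)\{a} | ((0 + 0) | 0) → ·
Run σ = ⟨a⟩ on P: start {u0}
  step 1 (a): {u1}
  ✓ P
Run σ = ⟨a⟩ on Q: start {v0}
  step 1 (a): no successor for Q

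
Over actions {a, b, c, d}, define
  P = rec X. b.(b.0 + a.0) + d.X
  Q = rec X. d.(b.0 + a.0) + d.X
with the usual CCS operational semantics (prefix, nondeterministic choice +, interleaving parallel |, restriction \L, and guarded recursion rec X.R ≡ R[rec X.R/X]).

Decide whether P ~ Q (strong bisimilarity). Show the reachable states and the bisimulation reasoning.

LTS(P): 3 reachable states
  m0 = rec X. b.(b.0 + a.0) + d.X | --b--▸ m1, --d--▸ m0
  m1 = b.0 + a.0 | --a--▸ m2, --b--▸ m2
  m2 = 0 | ·
LTS(Q): 3 reachable states
  n0 = rec X. d.(b.0 + a.0) + d.X | --d--▸ n0, --d--▸ n1
  n1 = b.0 + a.0 | --a--▸ n2, --b--▸ n2
  n2 = 0 | ·
Partition-refinement fixed point:
  B0 = {m0}
  B1 = {m1, n1}
  B2 = {m2, n2}
  B3 = {n0}
m0 ∈ B0, n0 ∈ B3 → different blocks

P ≁ Q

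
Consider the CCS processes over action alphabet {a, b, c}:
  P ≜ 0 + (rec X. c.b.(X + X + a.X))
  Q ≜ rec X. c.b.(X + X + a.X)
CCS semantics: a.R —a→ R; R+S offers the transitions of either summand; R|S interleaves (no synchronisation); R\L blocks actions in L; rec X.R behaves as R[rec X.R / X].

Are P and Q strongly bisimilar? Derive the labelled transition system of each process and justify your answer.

YES

Reachable graph of P (4 states):
  s0 = 0 + (rec X. c.b.(X + X + a.X)) :: --c--▸ s1
  s1 = b.((rec X. c.b.(X + X + a.X)) + (rec X. c.b.(X + X + a.X)) + a.(rec X. c.b.(X + X + a.X))) :: --b--▸ s2
  s2 = (rec X. c.b.(X + X + a.X)) + (rec X. c.b.(X + X + a.X)) + a.(rec X. c.b.(X + X + a.X)) :: --a--▸ s3, --c--▸ s1
  s3 = rec X. c.b.(X + X + a.X) :: --c--▸ s1
Reachable graph of Q (3 states):
  t0 = rec X. c.b.(X + X + a.X) :: --c--▸ t1
  t1 = b.((rec X. c.b.(X + X + a.X)) + (rec X. c.b.(X + X + a.X)) + a.(rec X. c.b.(X + X + a.X))) :: --b--▸ t2
  t2 = (rec X. c.b.(X + X + a.X)) + (rec X. c.b.(X + X + a.X)) + a.(rec X. c.b.(X + X + a.X)) :: --a--▸ t0, --c--▸ t1
Bisimilarity quotient blocks:
  B0 = {s0, s3, t0}
  B1 = {s1, t1}
  B2 = {s2, t2}
s0 ∈ B0, t0 ∈ B0 → same block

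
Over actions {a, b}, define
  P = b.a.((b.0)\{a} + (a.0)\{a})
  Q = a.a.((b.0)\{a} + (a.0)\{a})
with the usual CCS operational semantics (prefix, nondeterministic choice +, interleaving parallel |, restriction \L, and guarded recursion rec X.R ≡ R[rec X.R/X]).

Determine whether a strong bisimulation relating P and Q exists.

P ≁ Q

P's transition system — 4 states:
  u0 = b.a.((b.0)\{a} + (a.0)\{a}) :: --b--▸ u1
  u1 = a.((b.0)\{a} + (a.0)\{a}) :: --a--▸ u2
  u2 = (b.0)\{a} + (a.0)\{a} :: --b--▸ u3
  u3 = 0\{a} :: ·
Q's transition system — 4 states:
  v0 = a.a.((b.0)\{a} + (a.0)\{a}) :: --a--▸ v1
  v1 = a.((b.0)\{a} + (a.0)\{a}) :: --a--▸ v2
  v2 = (b.0)\{a} + (a.0)\{a} :: --b--▸ v3
  v3 = 0\{a} :: ·
Coarsest stable partition (strong bisimilarity classes):
  B0 = {u0}
  B1 = {u1, v1}
  B2 = {u2, v2}
  B3 = {u3, v3}
  B4 = {v0}
u0 ∈ B0, v0 ∈ B4 → different blocks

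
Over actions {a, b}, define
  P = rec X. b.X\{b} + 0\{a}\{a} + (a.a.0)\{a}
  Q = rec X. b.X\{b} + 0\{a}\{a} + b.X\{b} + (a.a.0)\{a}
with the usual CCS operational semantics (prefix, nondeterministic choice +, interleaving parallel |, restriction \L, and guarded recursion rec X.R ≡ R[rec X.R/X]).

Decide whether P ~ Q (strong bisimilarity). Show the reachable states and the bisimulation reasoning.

LTS(P): 2 reachable states
  p0 = rec X. b.X\{b} + 0\{a}\{a} + (a.a.0)\{a} :: =b=> p1
  p1 = (rec X. b.X\{b} + 0\{a}\{a} + (a.a.0)\{a})\{b} :: deadlocked
LTS(Q): 2 reachable states
  q0 = rec X. b.X\{b} + 0\{a}\{a} + b.X\{b} + (a.a.0)\{a} :: =b=> q1
  q1 = (rec X. b.X\{b} + 0\{a}\{a} + b.X\{b} + (a.a.0)\{a})\{b} :: deadlocked
Coarsest stable partition (strong bisimilarity classes):
  B0 = {p0, q0}
  B1 = {p1, q1}
p0 ∈ B0, q0 ∈ B0 → same block

bisimilar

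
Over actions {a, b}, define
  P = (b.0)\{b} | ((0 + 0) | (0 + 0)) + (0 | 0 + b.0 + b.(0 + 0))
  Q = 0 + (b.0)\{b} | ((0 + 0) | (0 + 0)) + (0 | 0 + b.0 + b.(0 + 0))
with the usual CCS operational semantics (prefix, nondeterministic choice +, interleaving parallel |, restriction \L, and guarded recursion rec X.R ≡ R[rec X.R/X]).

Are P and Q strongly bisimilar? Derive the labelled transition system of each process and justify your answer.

YES

Reachable graph of P (3 states):
  s0 = (b.0)\{b} | ((0 + 0) | (0 + 0)) + (0 | 0 + b.0 + b.(0 + 0)) → =b=> s1, =b=> s2
  s1 = 0 → ·
  s2 = 0 + 0 → ·
Reachable graph of Q (3 states):
  t0 = 0 + (b.0)\{b} | ((0 + 0) | (0 + 0)) + (0 | 0 + b.0 + b.(0 + 0)) → =b=> t1, =b=> t2
  t1 = 0 → ·
  t2 = 0 + 0 → ·
Coarsest stable partition (strong bisimilarity classes):
  B0 = {s0, t0}
  B1 = {s1, s2, t1, t2}
s0 ∈ B0, t0 ∈ B0 → same block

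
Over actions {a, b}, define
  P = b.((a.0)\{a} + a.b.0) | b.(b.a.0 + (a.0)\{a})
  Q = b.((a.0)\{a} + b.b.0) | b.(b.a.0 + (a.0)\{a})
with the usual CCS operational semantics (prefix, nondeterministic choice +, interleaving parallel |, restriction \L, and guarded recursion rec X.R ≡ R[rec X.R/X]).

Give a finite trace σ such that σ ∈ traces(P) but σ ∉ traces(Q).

ba

Reachable graph of P (16 states):
  p0 = b.((a.0)\{a} + a.b.0) | b.(b.a.0 + (a.0)\{a}) has moves —b→ p1, —b→ p2
  p1 = ((a.0)\{a} + a.b.0) | b.(b.a.0 + (a.0)\{a}) has moves —a→ p3, —b→ p4
  p2 = b.((a.0)\{a} + a.b.0) | (b.a.0 + (a.0)\{a}) has moves —b→ p4, —b→ p5
  p3 = b.0 | b.(b.a.0 + (a.0)\{a}) has moves —b→ p6, —b→ p7
  p4 = ((a.0)\{a} + a.b.0) | (b.a.0 + (a.0)\{a}) has moves —a→ p7, —b→ p8
  p5 = b.((a.0)\{a} + a.b.0) | a.0 has moves —a→ p9, —b→ p8
  p6 = 0 | b.(b.a.0 + (a.0)\{a}) has moves —b→ p10
  p7 = b.0 | (b.a.0 + (a.0)\{a}) has moves —b→ p10, —b→ p11
  p8 = ((a.0)\{a} + a.b.0) | a.0 has moves —a→ p11, —a→ p12
  p9 = b.((a.0)\{a} + a.b.0) | 0 has moves —b→ p12
  p10 = 0 | (b.a.0 + (a.0)\{a}) has moves —b→ p13
  p11 = b.0 | a.0 has moves —a→ p14, —b→ p13
  p12 = ((a.0)\{a} + a.b.0) | 0 has moves —a→ p14
  p13 = 0 | a.0 has moves —a→ p15
  p14 = b.0 | 0 has moves —b→ p15
  p15 = 0 | 0 has moves stopped
Reachable graph of Q (16 states):
  q0 = b.((a.0)\{a} + b.b.0) | b.(b.a.0 + (a.0)\{a}) has moves —b→ q1, —b→ q2
  q1 = ((a.0)\{a} + b.b.0) | b.(b.a.0 + (a.0)\{a}) has moves —b→ q3, —b→ q4
  q2 = b.((a.0)\{a} + b.b.0) | (b.a.0 + (a.0)\{a}) has moves —b→ q3, —b→ q5
  q3 = ((a.0)\{a} + b.b.0) | (b.a.0 + (a.0)\{a}) has moves —b→ q6, —b→ q7
  q4 = b.0 | b.(b.a.0 + (a.0)\{a}) has moves —b→ q7, —b→ q8
  q5 = b.((a.0)\{a} + b.b.0) | a.0 has moves —a→ q9, —b→ q6
  q6 = ((a.0)\{a} + b.b.0) | a.0 has moves —a→ q10, —b→ q11
  q7 = b.0 | (b.a.0 + (a.0)\{a}) has moves —b→ q11, —b→ q12
  q8 = 0 | b.(b.a.0 + (a.0)\{a}) has moves —b→ q12
  q9 = b.((a.0)\{a} + b.b.0) | 0 has moves —b→ q10
  q10 = ((a.0)\{a} + b.b.0) | 0 has moves —b→ q13
  q11 = b.0 | a.0 has moves —a→ q13, —b→ q14
  q12 = 0 | (b.a.0 + (a.0)\{a}) has moves —b→ q14
  q13 = b.0 | 0 has moves —b→ q15
  q14 = 0 | a.0 has moves —a→ q15
  q15 = 0 | 0 has moves stopped
Run σ = ⟨ba⟩ on P: start {p0}
  after b @ step 1: {p1, p2}
  after a @ step 2: {p3}
  P completes σ.
Run σ = ⟨ba⟩ on Q: start {q0}
  after b @ step 1: {q1, q2}
  after a @ step 2: ∅  — Q cannot continue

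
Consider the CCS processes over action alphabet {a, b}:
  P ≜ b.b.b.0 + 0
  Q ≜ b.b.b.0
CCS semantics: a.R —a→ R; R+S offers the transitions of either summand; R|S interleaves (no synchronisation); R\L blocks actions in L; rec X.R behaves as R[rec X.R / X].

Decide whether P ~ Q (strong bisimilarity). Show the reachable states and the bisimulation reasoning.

bisimilar

LTS(P): 4 reachable states
  s0 = b.b.b.0 + 0 ⊢ ··b··> s1
  s1 = b.b.0 ⊢ ··b··> s2
  s2 = b.0 ⊢ ··b··> s3
  s3 = 0 ⊢ stopped
LTS(Q): 4 reachable states
  t0 = b.b.b.0 ⊢ ··b··> t1
  t1 = b.b.0 ⊢ ··b··> t2
  t2 = b.0 ⊢ ··b··> t3
  t3 = 0 ⊢ stopped
Bisimilarity quotient blocks:
  B0 = {s0, t0}
  B1 = {s1, t1}
  B2 = {s2, t2}
  B3 = {s3, t3}
s0 ∈ B0, t0 ∈ B0 → same block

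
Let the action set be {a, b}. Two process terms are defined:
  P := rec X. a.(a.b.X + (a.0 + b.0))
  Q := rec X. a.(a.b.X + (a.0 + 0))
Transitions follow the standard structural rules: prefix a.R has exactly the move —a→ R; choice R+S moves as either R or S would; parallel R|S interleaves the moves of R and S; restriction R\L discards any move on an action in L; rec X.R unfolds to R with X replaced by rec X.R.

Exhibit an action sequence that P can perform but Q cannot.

ab

LTS(P): 4 reachable states
  m0 = rec X. a.(a.b.X + (a.0 + b.0)) → --a--▸ m1
  m1 = a.b.(rec X. a.(a.b.X + (a.0 + b.0))) + (a.0 + b.0) → --a--▸ m2, --a--▸ m3, --b--▸ m2
  m2 = 0 → (no moves)
  m3 = b.(rec X. a.(a.b.X + (a.0 + b.0))) → --b--▸ m0
LTS(Q): 4 reachable states
  n0 = rec X. a.(a.b.X + (a.0 + 0)) → --a--▸ n1
  n1 = a.b.(rec X. a.(a.b.X + (a.0 + 0))) + (a.0 + 0) → --a--▸ n2, --a--▸ n3
  n2 = 0 → (no moves)
  n3 = b.(rec X. a.(a.b.X + (a.0 + 0))) → --b--▸ n0
Run σ = ⟨ab⟩ on P: start {m0}
  after a @ step 1: {m1}
  after b @ step 2: {m2}
  — P admits the full trace.
Run σ = ⟨ab⟩ on Q: start {n0}
  after a @ step 1: {n1}
  after b @ step 2: ∅  — Q cannot continue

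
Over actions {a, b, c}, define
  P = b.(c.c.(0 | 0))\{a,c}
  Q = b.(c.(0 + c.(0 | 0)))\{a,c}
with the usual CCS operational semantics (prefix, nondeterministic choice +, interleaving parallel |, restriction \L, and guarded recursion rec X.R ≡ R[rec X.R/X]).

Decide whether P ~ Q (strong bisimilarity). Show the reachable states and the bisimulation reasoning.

bisimilar

LTS(P): 2 reachable states
  m0 = b.(c.c.(0 | 0))\{a,c} :: -b-> m1
  m1 = (c.c.(0 | 0))\{a,c} :: deadlocked
LTS(Q): 2 reachable states
  n0 = b.(c.(0 + c.(0 | 0)))\{a,c} :: -b-> n1
  n1 = (c.(0 + c.(0 | 0)))\{a,c} :: deadlocked
Bisimilarity quotient blocks:
  B0 = {m0, n0}
  B1 = {m1, n1}
m0 ∈ B0, n0 ∈ B0 → same block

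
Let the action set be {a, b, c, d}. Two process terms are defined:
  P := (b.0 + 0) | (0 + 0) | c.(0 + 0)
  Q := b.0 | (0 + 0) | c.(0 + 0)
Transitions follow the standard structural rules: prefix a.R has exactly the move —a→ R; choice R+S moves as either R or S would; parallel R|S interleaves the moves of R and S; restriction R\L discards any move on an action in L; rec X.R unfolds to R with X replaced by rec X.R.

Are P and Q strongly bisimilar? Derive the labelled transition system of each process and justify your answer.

P's transition system — 4 states:
  m0 = (b.0 + 0) | (0 + 0) | c.(0 + 0) :: --b--▸ m1, --c--▸ m2
  m1 = 0 | (0 + 0) | c.(0 + 0) :: --c--▸ m3
  m2 = (b.0 + 0) | (0 + 0) | (0 + 0) :: --b--▸ m3
  m3 = 0 | (0 + 0) | (0 + 0) :: stopped
Q's transition system — 4 states:
  n0 = b.0 | (0 + 0) | c.(0 + 0) :: --b--▸ n1, --c--▸ n2
  n1 = 0 | (0 + 0) | c.(0 + 0) :: --c--▸ n3
  n2 = b.0 | (0 + 0) | (0 + 0) :: --b--▸ n3
  n3 = 0 | (0 + 0) | (0 + 0) :: stopped
Coarsest stable partition (strong bisimilarity classes):
  B0 = {m0, n0}
  B1 = {m2, n2}
  B2 = {m3, n3}
  B3 = {m1, n1}
m0 ∈ B0, n0 ∈ B0 → same block

YES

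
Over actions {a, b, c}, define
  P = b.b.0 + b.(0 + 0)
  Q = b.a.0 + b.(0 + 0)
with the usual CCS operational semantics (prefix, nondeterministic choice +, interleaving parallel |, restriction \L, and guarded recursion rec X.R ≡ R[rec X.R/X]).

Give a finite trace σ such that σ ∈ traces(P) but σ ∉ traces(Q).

bb

P's transition system — 4 states:
  u0 = b.b.0 + b.(0 + 0) has moves --b--▸ u1, --b--▸ u2
  u1 = 0 + 0 has moves ∅
  u2 = b.0 has moves --b--▸ u3
  u3 = 0 has moves ∅
Q's transition system — 4 states:
  v0 = b.a.0 + b.(0 + 0) has moves --b--▸ v1, --b--▸ v2
  v1 = 0 + 0 has moves ∅
  v2 = a.0 has moves --a--▸ v3
  v3 = 0 has moves ∅
Executing bb from P (initial set {u0}):
  step 1 (b): {u1, u2}
  step 2 (b): {u3}
  P completes σ.
Executing bb from Q (initial set {v0}):
  step 1 (b): {v1, v2}
  step 2 (b): ∅ (Q stuck)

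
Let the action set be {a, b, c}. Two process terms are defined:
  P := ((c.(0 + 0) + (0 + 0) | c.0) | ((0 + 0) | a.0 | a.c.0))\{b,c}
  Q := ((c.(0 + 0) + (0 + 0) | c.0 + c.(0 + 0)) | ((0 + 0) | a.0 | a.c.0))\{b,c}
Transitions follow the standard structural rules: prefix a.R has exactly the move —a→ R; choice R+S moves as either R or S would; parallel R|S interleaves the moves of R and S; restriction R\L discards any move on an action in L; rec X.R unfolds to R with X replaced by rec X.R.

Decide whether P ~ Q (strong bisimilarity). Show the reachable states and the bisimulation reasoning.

P's transition system — 4 states:
  p0 = ((c.(0 + 0) + (0 + 0) | c.0) | ((0 + 0) | a.0 | a.c.0))\{b,c} | --a--▸ p1, --a--▸ p2
  p1 = ((c.(0 + 0) + (0 + 0) | c.0) | ((0 + 0) | 0 | a.c.0))\{b,c} | --a--▸ p3
  p2 = ((c.(0 + 0) + (0 + 0) | c.0) | ((0 + 0) | a.0 | c.0))\{b,c} | --a--▸ p3
  p3 = ((c.(0 + 0) + (0 + 0) | c.0) | ((0 + 0) | 0 | c.0))\{b,c} | (no moves)
Q's transition system — 4 states:
  q0 = ((c.(0 + 0) + (0 + 0) | c.0 + c.(0 + 0)) | ((0 + 0) | a.0 | a.c.0))\{b,c} | --a--▸ q1, --a--▸ q2
  q1 = ((c.(0 + 0) + (0 + 0) | c.0 + c.(0 + 0)) | ((0 + 0) | 0 | a.c.0))\{b,c} | --a--▸ q3
  q2 = ((c.(0 + 0) + (0 + 0) | c.0 + c.(0 + 0)) | ((0 + 0) | a.0 | c.0))\{b,c} | --a--▸ q3
  q3 = ((c.(0 + 0) + (0 + 0) | c.0 + c.(0 + 0)) | ((0 + 0) | 0 | c.0))\{b,c} | (no moves)
Partition-refinement fixed point:
  B0 = {p0, q0}
  B1 = {p1, p2, q1, q2}
  B2 = {p3, q3}
p0 ∈ B0, q0 ∈ B0 → same block

bisimilar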